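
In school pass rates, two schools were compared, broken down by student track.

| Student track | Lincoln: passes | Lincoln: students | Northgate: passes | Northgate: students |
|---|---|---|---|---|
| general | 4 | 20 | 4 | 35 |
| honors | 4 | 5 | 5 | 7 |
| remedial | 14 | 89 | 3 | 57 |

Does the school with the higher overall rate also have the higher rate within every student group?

General: Lincoln 4/20 = 20.0%, Northgate 4/35 = 11.4% → Lincoln
Honors: Lincoln 4/5 = 80.0%, Northgate 5/7 = 71.4% → Lincoln
Remedial: Lincoln 14/89 = 15.7%, Northgate 3/57 = 5.3% → Lincoln
Overall: Lincoln 22/114 = 19.3%, Northgate 12/99 = 12.1% → Lincoln
Lincoln wins overall and in every student group — no reversal.

Yes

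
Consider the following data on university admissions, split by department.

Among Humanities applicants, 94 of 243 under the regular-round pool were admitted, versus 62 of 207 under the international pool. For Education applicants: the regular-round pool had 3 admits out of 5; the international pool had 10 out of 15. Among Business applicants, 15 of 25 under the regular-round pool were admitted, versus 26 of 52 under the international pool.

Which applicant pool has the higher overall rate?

the regular-round pool

Humanities: the regular-round pool 94/243 = 38.7%, the international pool 62/207 = 30.0% → the regular-round pool
Education: the regular-round pool 3/5 = 60.0%, the international pool 10/15 = 66.7% → the international pool
Business: the regular-round pool 15/25 = 60.0%, the international pool 26/52 = 50.0% → the regular-round pool
Overall: the regular-round pool 112/273 = 41.0%, the international pool 98/274 = 35.8% → the regular-round pool
(Neither sweeps every department group, but the regular-round pool has the higher pooled rate.)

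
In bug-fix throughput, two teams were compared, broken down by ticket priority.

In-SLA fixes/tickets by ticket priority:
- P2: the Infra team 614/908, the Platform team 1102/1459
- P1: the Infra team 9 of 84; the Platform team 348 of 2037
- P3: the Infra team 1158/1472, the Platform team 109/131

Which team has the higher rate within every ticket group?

P2: the Infra team 614/908 = 67.6%, the Platform team 1102/1459 = 75.5% → the Platform team
P1: the Infra team 9/84 = 10.7%, the Platform team 348/2037 = 17.1% → the Platform team
P3: the Infra team 1158/1472 = 78.7%, the Platform team 109/131 = 83.2% → the Platform team
The Platform team has the higher rate in all 3 groups.

the Platform team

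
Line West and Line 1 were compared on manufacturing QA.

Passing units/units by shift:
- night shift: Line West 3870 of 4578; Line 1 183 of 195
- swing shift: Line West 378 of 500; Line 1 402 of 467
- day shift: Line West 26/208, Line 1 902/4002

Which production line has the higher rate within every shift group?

Night shift: Line West 3870/4578 = 84.5%, Line 1 183/195 = 93.8% → Line 1
Swing shift: Line West 378/500 = 75.6%, Line 1 402/467 = 86.1% → Line 1
Day shift: Line West 26/208 = 12.5%, Line 1 902/4002 = 22.5% → Line 1
Line 1 has the higher rate in all 3 groups.

Line 1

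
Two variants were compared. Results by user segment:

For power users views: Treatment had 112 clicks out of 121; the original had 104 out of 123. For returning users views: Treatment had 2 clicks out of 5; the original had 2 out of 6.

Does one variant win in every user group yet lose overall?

No

Power users: Treatment 112/121 = 92.6%, the original 104/123 = 84.6% → Treatment
Returning users: Treatment 2/5 = 40.0%, the original 2/6 = 33.3% → Treatment
Overall: Treatment 114/126 = 90.5%, the original 106/129 = 82.2% → Treatment
Treatment wins overall and in every user group — no reversal.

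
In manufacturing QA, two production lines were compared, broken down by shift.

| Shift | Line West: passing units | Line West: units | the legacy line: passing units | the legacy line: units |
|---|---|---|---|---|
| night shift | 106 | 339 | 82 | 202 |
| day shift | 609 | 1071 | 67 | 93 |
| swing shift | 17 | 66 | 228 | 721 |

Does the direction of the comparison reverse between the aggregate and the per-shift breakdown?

Yes

Night shift: Line West 106/339 = 31.3%, the legacy line 82/202 = 40.6% → the legacy line
Day shift: Line West 609/1071 = 56.9%, the legacy line 67/93 = 72.0% → the legacy line
Swing shift: Line West 17/66 = 25.8%, the legacy line 228/721 = 31.6% → the legacy line
Overall: Line West 732/1476 = 49.6%, the legacy line 377/1016 = 37.1% → Line West
The legacy line wins each shift group but Line West wins overall — the comparison reverses. The legacy line's units skew toward swing shift, which has a lower base rate.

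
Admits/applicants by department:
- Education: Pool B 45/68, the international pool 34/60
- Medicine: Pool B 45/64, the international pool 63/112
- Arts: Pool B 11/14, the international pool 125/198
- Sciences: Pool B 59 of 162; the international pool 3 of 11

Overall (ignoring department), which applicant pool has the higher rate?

Education: Pool B 45/68 = 66.2%, the international pool 34/60 = 56.7% → Pool B
Medicine: Pool B 45/64 = 70.3%, the international pool 63/112 = 56.2% → Pool B
Arts: Pool B 11/14 = 78.6%, the international pool 125/198 = 63.1% → Pool B
Sciences: Pool B 59/162 = 36.4%, the international pool 3/11 = 27.3% → Pool B
Overall: Pool B 160/308 = 51.9%, the international pool 225/381 = 59.1% → the international pool
(Pool B wins every department group but the international pool wins overall — Pool B's applicants skew toward the low-rate Sciences group.)

the international pool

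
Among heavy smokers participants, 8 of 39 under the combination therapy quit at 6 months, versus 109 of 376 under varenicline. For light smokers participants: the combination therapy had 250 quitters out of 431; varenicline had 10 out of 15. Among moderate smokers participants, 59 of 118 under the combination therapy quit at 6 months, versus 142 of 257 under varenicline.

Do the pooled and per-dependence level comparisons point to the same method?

No

Heavy smokers: the combination therapy 8/39 = 20.5%, varenicline 109/376 = 29.0% → varenicline
Light smokers: the combination therapy 250/431 = 58.0%, varenicline 10/15 = 66.7% → varenicline
Moderate smokers: the combination therapy 59/118 = 50.0%, varenicline 142/257 = 55.3% → varenicline
Overall: the combination therapy 317/588 = 53.9%, varenicline 261/648 = 40.3% → the combination therapy
Varenicline wins each dependence group but the combination therapy wins overall — the comparison reverses. Varenicline's participants skew toward heavy smokers, which has a lower base rate.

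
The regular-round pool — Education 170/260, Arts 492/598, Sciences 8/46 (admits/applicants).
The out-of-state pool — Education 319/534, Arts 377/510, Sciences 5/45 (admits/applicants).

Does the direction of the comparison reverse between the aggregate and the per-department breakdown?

Education: the regular-round pool 170/260 = 65.4%, the out-of-state pool 319/534 = 59.7% → the regular-round pool
Arts: the regular-round pool 492/598 = 82.3%, the out-of-state pool 377/510 = 73.9% → the regular-round pool
Sciences: the regular-round pool 8/46 = 17.4%, the out-of-state pool 5/45 = 11.1% → the regular-round pool
Overall: the regular-round pool 670/904 = 74.1%, the out-of-state pool 701/1089 = 64.4% → the regular-round pool
The regular-round pool wins overall and in every department group — no reversal.

No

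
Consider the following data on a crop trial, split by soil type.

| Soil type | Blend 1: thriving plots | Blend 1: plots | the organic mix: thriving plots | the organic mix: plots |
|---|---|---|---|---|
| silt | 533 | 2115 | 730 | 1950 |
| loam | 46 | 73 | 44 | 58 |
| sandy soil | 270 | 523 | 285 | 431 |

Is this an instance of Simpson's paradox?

No

Silt: Blend 1 533/2115 = 25.2%, the organic mix 730/1950 = 37.4% → the organic mix
Loam: Blend 1 46/73 = 63.0%, the organic mix 44/58 = 75.9% → the organic mix
Sandy soil: Blend 1 270/523 = 51.6%, the organic mix 285/431 = 66.1% → the organic mix
Overall: Blend 1 849/2711 = 31.3%, the organic mix 1059/2439 = 43.4% → the organic mix
The organic mix wins overall and in every soil group — no reversal.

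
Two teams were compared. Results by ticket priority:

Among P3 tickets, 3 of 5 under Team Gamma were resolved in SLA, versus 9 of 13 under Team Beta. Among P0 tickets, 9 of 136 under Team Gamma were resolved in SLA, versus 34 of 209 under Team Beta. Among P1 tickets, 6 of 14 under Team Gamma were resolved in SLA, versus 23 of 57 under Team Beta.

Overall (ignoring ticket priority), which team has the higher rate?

P3: Team Gamma 3/5 = 60.0%, Team Beta 9/13 = 69.2% → Team Beta
P0: Team Gamma 9/136 = 6.6%, Team Beta 34/209 = 16.3% → Team Beta
P1: Team Gamma 6/14 = 42.9%, Team Beta 23/57 = 40.4% → Team Gamma
Overall: Team Gamma 18/155 = 11.6%, Team Beta 66/279 = 23.7% → Team Beta
(Neither sweeps every ticket group, but Team Beta has the higher pooled rate.)

Team Beta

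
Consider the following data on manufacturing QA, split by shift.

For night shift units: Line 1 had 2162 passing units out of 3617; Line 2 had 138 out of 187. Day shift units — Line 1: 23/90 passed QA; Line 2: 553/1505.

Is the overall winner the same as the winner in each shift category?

Night shift: Line 1 2162/3617 = 59.8%, Line 2 138/187 = 73.8% → Line 2
Day shift: Line 1 23/90 = 25.6%, Line 2 553/1505 = 36.7% → Line 2
Overall: Line 1 2185/3707 = 58.9%, Line 2 691/1692 = 40.8% → Line 1
Line 2 wins each shift group but Line 1 wins overall — the comparison reverses. Line 2's units skew toward day shift, which has a lower base rate.

No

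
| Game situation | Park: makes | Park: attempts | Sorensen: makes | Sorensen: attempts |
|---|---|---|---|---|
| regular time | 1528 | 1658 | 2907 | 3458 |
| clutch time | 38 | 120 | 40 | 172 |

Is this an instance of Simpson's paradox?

Regular time: Park 1528/1658 = 92.2%, Sorensen 2907/3458 = 84.1% → Park
Clutch time: Park 38/120 = 31.7%, Sorensen 40/172 = 23.3% → Park
Overall: Park 1566/1778 = 88.1%, Sorensen 2947/3630 = 81.2% → Park
Park wins overall and in every game group — no reversal.

No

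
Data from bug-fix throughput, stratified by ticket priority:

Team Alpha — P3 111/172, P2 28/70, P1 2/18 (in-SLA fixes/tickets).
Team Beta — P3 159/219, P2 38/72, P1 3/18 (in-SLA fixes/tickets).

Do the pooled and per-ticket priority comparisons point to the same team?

Yes

P3: Team Alpha 111/172 = 64.5%, Team Beta 159/219 = 72.6% → Team Beta
P2: Team Alpha 28/70 = 40.0%, Team Beta 38/72 = 52.8% → Team Beta
P1: Team Alpha 2/18 = 11.1%, Team Beta 3/18 = 16.7% → Team Beta
Overall: Team Alpha 141/260 = 54.2%, Team Beta 200/309 = 64.7% → Team Beta
Team Beta wins overall and in every ticket group — no reversal.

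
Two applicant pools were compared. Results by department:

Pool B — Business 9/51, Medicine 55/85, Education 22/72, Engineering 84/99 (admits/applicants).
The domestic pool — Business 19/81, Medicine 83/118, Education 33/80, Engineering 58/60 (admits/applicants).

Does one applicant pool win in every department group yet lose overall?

No

Business: Pool B 9/51 = 17.6%, the domestic pool 19/81 = 23.5% → the domestic pool
Medicine: Pool B 55/85 = 64.7%, the domestic pool 83/118 = 70.3% → the domestic pool
Education: Pool B 22/72 = 30.6%, the domestic pool 33/80 = 41.2% → the domestic pool
Engineering: Pool B 84/99 = 84.8%, the domestic pool 58/60 = 96.7% → the domestic pool
Overall: Pool B 170/307 = 55.4%, the domestic pool 193/339 = 56.9% → the domestic pool
The domestic pool wins overall and in every department group — no reversal.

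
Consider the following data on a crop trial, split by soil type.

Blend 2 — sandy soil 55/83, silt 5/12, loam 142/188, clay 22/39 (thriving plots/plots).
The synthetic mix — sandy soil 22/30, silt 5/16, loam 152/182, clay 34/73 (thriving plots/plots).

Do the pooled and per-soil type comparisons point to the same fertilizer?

Sandy soil: Blend 2 55/83 = 66.3%, the synthetic mix 22/30 = 73.3% → the synthetic mix
Silt: Blend 2 5/12 = 41.7%, the synthetic mix 5/16 = 31.2% → Blend 2
Loam: Blend 2 142/188 = 75.5%, the synthetic mix 152/182 = 83.5% → the synthetic mix
Clay: Blend 2 22/39 = 56.4%, the synthetic mix 34/73 = 46.6% → Blend 2
Overall: Blend 2 224/322 = 69.6%, the synthetic mix 213/301 = 70.8% → the synthetic mix
Neither sweeps: Blend 2 wins 2 of 4 groups, the synthetic mix wins 2. The synthetic mix wins overall but not every group — no Simpson reversal.

No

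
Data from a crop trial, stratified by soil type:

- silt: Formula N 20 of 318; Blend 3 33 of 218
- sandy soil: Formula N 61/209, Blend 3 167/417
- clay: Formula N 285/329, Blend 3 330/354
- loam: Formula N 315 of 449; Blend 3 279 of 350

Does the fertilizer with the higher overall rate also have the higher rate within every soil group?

Silt: Formula N 20/318 = 6.3%, Blend 3 33/218 = 15.1% → Blend 3
Sandy soil: Formula N 61/209 = 29.2%, Blend 3 167/417 = 40.0% → Blend 3
Clay: Formula N 285/329 = 86.6%, Blend 3 330/354 = 93.2% → Blend 3
Loam: Formula N 315/449 = 70.2%, Blend 3 279/350 = 79.7% → Blend 3
Overall: Formula N 681/1305 = 52.2%, Blend 3 809/1339 = 60.4% → Blend 3
Blend 3 wins overall and in every soil group — no reversal.

Yes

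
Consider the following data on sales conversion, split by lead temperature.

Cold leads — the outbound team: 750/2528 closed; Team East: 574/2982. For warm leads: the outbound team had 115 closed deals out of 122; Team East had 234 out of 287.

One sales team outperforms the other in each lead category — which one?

the outbound team

Cold: the outbound team 750/2528 = 29.7%, Team East 574/2982 = 19.2% → the outbound team
Warm: the outbound team 115/122 = 94.3%, Team East 234/287 = 81.5% → the outbound team
The outbound team has the higher rate in both groups.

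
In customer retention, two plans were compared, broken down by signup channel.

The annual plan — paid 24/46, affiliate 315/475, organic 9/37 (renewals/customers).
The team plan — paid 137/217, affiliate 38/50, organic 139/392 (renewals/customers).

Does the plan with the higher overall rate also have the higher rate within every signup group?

No

Paid: the annual plan 24/46 = 52.2%, the team plan 137/217 = 63.1% → the team plan
Affiliate: the annual plan 315/475 = 66.3%, the team plan 38/50 = 76.0% → the team plan
Organic: the annual plan 9/37 = 24.3%, the team plan 139/392 = 35.5% → the team plan
Overall: the annual plan 348/558 = 62.4%, the team plan 314/659 = 47.6% → the annual plan
The team plan wins each signup group but the annual plan wins overall — the comparison reverses. The team plan's customers skew toward organic, which has a lower base rate.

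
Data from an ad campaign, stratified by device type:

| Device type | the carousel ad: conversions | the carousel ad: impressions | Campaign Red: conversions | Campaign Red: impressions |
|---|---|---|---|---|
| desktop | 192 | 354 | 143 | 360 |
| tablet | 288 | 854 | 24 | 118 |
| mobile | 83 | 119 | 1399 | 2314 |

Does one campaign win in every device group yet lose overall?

Desktop: the carousel ad 192/354 = 54.2%, Campaign Red 143/360 = 39.7% → the carousel ad
Tablet: the carousel ad 288/854 = 33.7%, Campaign Red 24/118 = 20.3% → the carousel ad
Mobile: the carousel ad 83/119 = 69.7%, Campaign Red 1399/2314 = 60.5% → the carousel ad
Overall: the carousel ad 563/1327 = 42.4%, Campaign Red 1566/2792 = 56.1% → Campaign Red
The carousel ad wins each device group but Campaign Red wins overall — the comparison reverses. The carousel ad's impressions skew toward tablet, which has a lower base rate.

Yes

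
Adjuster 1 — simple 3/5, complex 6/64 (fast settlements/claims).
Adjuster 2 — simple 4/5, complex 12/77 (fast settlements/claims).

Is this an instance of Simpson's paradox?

No

Simple: Adjuster 1 3/5 = 60.0%, Adjuster 2 4/5 = 80.0% → Adjuster 2
Complex: Adjuster 1 6/64 = 9.4%, Adjuster 2 12/77 = 15.6% → Adjuster 2
Overall: Adjuster 1 9/69 = 13.0%, Adjuster 2 16/82 = 19.5% → Adjuster 2
Adjuster 2 wins overall and in every claim group — no reversal.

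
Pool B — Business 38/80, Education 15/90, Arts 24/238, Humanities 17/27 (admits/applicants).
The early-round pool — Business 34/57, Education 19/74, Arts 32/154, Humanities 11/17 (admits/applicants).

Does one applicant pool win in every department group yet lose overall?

No

Business: Pool B 38/80 = 47.5%, the early-round pool 34/57 = 59.6% → the early-round pool
Education: Pool B 15/90 = 16.7%, the early-round pool 19/74 = 25.7% → the early-round pool
Arts: Pool B 24/238 = 10.1%, the early-round pool 32/154 = 20.8% → the early-round pool
Humanities: Pool B 17/27 = 63.0%, the early-round pool 11/17 = 64.7% → the early-round pool
Overall: Pool B 94/435 = 21.6%, the early-round pool 96/302 = 31.8% → the early-round pool
The early-round pool wins overall and in every department group — no reversal.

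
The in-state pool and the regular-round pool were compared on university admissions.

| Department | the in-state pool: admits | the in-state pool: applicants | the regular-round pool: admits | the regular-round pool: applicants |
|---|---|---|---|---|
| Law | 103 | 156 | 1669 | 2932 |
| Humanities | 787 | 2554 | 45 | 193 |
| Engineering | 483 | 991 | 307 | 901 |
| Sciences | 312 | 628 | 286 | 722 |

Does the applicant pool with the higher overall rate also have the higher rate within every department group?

Law: the in-state pool 103/156 = 66.0%, the regular-round pool 1669/2932 = 56.9% → the in-state pool
Humanities: the in-state pool 787/2554 = 30.8%, the regular-round pool 45/193 = 23.3% → the in-state pool
Engineering: the in-state pool 483/991 = 48.7%, the regular-round pool 307/901 = 34.1% → the in-state pool
Sciences: the in-state pool 312/628 = 49.7%, the regular-round pool 286/722 = 39.6% → the in-state pool
Overall: the in-state pool 1685/4329 = 38.9%, the regular-round pool 2307/4748 = 48.6% → the regular-round pool
The in-state pool wins each department group but the regular-round pool wins overall — the comparison reverses. The in-state pool's applicants skew toward Humanities, which has a lower base rate.

No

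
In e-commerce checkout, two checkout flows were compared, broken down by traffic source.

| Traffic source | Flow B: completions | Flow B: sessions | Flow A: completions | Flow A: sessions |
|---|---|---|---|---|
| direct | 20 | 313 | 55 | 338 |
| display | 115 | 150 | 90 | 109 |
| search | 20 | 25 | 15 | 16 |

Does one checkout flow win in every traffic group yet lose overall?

Direct: Flow B 20/313 = 6.4%, Flow A 55/338 = 16.3% → Flow A
Display: Flow B 115/150 = 76.7%, Flow A 90/109 = 82.6% → Flow A
Search: Flow B 20/25 = 80.0%, Flow A 15/16 = 93.8% → Flow A
Overall: Flow B 155/488 = 31.8%, Flow A 160/463 = 34.6% → Flow A
Flow A wins overall and in every traffic group — no reversal.

No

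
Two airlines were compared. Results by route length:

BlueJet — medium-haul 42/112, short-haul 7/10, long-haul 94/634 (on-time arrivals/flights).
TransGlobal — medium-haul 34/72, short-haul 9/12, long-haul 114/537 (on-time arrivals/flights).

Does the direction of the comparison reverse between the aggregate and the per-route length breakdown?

Medium-haul: BlueJet 42/112 = 37.5%, TransGlobal 34/72 = 47.2% → TransGlobal
Short-haul: BlueJet 7/10 = 70.0%, TransGlobal 9/12 = 75.0% → TransGlobal
Long-haul: BlueJet 94/634 = 14.8%, TransGlobal 114/537 = 21.2% → TransGlobal
Overall: BlueJet 143/756 = 18.9%, TransGlobal 157/621 = 25.3% → TransGlobal
TransGlobal wins overall and in every route group — no reversal.

No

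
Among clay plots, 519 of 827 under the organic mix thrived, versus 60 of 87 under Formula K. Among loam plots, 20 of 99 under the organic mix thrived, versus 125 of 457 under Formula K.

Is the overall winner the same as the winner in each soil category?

No

Clay: the organic mix 519/827 = 62.8%, Formula K 60/87 = 69.0% → Formula K
Loam: the organic mix 20/99 = 20.2%, Formula K 125/457 = 27.4% → Formula K
Overall: the organic mix 539/926 = 58.2%, Formula K 185/544 = 34.0% → the organic mix
Formula K wins each soil group but the organic mix wins overall — the comparison reverses. Formula K's plots skew toward loam, which has a lower base rate.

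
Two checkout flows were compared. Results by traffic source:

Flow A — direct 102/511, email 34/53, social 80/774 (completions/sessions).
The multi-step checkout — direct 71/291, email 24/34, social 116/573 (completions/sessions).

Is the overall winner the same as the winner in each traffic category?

Yes

Direct: Flow A 102/511 = 20.0%, the multi-step checkout 71/291 = 24.4% → the multi-step checkout
Email: Flow A 34/53 = 64.2%, the multi-step checkout 24/34 = 70.6% → the multi-step checkout
Social: Flow A 80/774 = 10.3%, the multi-step checkout 116/573 = 20.2% → the multi-step checkout
Overall: Flow A 216/1338 = 16.1%, the multi-step checkout 211/898 = 23.5% → the multi-step checkout
The multi-step checkout wins overall and in every traffic group — no reversal.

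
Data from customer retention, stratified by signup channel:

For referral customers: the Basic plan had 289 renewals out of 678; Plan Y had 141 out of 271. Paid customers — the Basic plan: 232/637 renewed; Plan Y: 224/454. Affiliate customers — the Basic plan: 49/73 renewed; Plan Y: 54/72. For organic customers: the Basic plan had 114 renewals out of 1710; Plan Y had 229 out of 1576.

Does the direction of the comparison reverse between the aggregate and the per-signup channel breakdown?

No

Referral: the Basic plan 289/678 = 42.6%, Plan Y 141/271 = 52.0% → Plan Y
Paid: the Basic plan 232/637 = 36.4%, Plan Y 224/454 = 49.3% → Plan Y
Affiliate: the Basic plan 49/73 = 67.1%, Plan Y 54/72 = 75.0% → Plan Y
Organic: the Basic plan 114/1710 = 6.7%, Plan Y 229/1576 = 14.5% → Plan Y
Overall: the Basic plan 684/3098 = 22.1%, Plan Y 648/2373 = 27.3% → Plan Y
Plan Y wins overall and in every signup group — no reversal.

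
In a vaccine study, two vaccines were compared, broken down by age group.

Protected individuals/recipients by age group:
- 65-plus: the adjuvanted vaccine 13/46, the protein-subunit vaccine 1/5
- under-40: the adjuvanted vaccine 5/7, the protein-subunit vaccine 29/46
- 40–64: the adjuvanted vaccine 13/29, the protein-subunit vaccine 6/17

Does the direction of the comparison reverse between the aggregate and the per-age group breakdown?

65-plus: the adjuvanted vaccine 13/46 = 28.3%, the protein-subunit vaccine 1/5 = 20.0% → the adjuvanted vaccine
Under-40: the adjuvanted vaccine 5/7 = 71.4%, the protein-subunit vaccine 29/46 = 63.0% → the adjuvanted vaccine
40–64: the adjuvanted vaccine 13/29 = 44.8%, the protein-subunit vaccine 6/17 = 35.3% → the adjuvanted vaccine
Overall: the adjuvanted vaccine 31/82 = 37.8%, the protein-subunit vaccine 36/68 = 52.9% → the protein-subunit vaccine
The adjuvanted vaccine wins each age group but the protein-subunit vaccine wins overall — the comparison reverses. The adjuvanted vaccine's recipients skew toward 65-plus, which has a lower base rate.

Yes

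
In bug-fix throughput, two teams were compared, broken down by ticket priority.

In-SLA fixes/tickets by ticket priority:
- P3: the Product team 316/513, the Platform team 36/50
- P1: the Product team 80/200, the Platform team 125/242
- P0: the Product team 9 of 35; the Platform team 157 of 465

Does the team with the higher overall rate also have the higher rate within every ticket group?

No

P3: the Product team 316/513 = 61.6%, the Platform team 36/50 = 72.0% → the Platform team
P1: the Product team 80/200 = 40.0%, the Platform team 125/242 = 51.7% → the Platform team
P0: the Product team 9/35 = 25.7%, the Platform team 157/465 = 33.8% → the Platform team
Overall: the Product team 405/748 = 54.1%, the Platform team 318/757 = 42.0% → the Product team
The Platform team wins each ticket group but the Product team wins overall — the comparison reverses. The Platform team's tickets skew toward P0, which has a lower base rate.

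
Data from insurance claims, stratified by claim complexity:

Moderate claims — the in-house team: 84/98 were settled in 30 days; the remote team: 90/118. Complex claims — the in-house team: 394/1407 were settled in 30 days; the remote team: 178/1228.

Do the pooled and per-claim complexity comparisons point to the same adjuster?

Yes

Moderate: the in-house team 84/98 = 85.7%, the remote team 90/118 = 76.3% → the in-house team
Complex: the in-house team 394/1407 = 28.0%, the remote team 178/1228 = 14.5% → the in-house team
Overall: the in-house team 478/1505 = 31.8%, the remote team 268/1346 = 19.9% → the in-house team
The in-house team wins overall and in every claim group — no reversal.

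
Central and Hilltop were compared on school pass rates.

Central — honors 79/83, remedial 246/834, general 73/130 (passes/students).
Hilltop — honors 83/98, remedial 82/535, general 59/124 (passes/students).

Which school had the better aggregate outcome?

Central

Honors: Central 79/83 = 95.2%, Hilltop 83/98 = 84.7% → Central
Remedial: Central 246/834 = 29.5%, Hilltop 82/535 = 15.3% → Central
General: Central 73/130 = 56.2%, Hilltop 59/124 = 47.6% → Central
Overall: Central 398/1047 = 38.0%, Hilltop 224/757 = 29.6% → Central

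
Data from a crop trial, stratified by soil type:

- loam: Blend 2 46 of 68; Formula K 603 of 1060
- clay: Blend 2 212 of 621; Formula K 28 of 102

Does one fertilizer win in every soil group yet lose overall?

Yes

Loam: Blend 2 46/68 = 67.6%, Formula K 603/1060 = 56.9% → Blend 2
Clay: Blend 2 212/621 = 34.1%, Formula K 28/102 = 27.5% → Blend 2
Overall: Blend 2 258/689 = 37.4%, Formula K 631/1162 = 54.3% → Formula K
Blend 2 wins each soil group but Formula K wins overall — the comparison reverses. Blend 2's plots skew toward clay, which has a lower base rate.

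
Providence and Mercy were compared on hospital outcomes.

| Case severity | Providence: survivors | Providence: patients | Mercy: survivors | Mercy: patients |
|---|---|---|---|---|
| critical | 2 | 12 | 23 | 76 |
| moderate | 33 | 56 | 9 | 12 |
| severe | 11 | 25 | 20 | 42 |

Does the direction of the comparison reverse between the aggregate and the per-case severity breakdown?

Critical: Providence 2/12 = 16.7%, Mercy 23/76 = 30.3% → Mercy
Moderate: Providence 33/56 = 58.9%, Mercy 9/12 = 75.0% → Mercy
Severe: Providence 11/25 = 44.0%, Mercy 20/42 = 47.6% → Mercy
Overall: Providence 46/93 = 49.5%, Mercy 52/130 = 40.0% → Providence
Mercy wins each case group but Providence wins overall — the comparison reverses. Mercy's patients skew toward critical, which has a lower base rate.

Yes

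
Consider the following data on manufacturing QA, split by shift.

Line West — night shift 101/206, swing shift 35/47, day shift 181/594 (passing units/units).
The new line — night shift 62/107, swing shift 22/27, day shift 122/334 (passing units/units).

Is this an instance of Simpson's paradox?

No

Night shift: Line West 101/206 = 49.0%, the new line 62/107 = 57.9% → the new line
Swing shift: Line West 35/47 = 74.5%, the new line 22/27 = 81.5% → the new line
Day shift: Line West 181/594 = 30.5%, the new line 122/334 = 36.5% → the new line
Overall: Line West 317/847 = 37.4%, the new line 206/468 = 44.0% → the new line
The new line wins overall and in every shift group — no reversal.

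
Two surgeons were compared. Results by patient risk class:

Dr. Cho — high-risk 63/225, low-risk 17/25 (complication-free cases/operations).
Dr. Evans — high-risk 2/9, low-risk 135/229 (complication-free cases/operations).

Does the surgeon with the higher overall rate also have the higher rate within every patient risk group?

No

High-risk: Dr. Cho 63/225 = 28.0%, Dr. Evans 2/9 = 22.2% → Dr. Cho
Low-risk: Dr. Cho 17/25 = 68.0%, Dr. Evans 135/229 = 59.0% → Dr. Cho
Overall: Dr. Cho 80/250 = 32.0%, Dr. Evans 137/238 = 57.6% → Dr. Evans
Dr. Cho wins each patient risk group but Dr. Evans wins overall — the comparison reverses. Dr. Cho's operations skew toward high-risk, which has a lower base rate.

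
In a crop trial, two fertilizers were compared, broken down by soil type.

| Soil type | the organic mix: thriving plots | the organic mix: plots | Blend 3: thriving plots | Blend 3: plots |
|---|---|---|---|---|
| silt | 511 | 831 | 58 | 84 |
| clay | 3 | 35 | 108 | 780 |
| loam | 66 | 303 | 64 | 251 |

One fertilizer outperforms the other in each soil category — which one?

Blend 3

Silt: the organic mix 511/831 = 61.5%, Blend 3 58/84 = 69.0% → Blend 3
Clay: the organic mix 3/35 = 8.6%, Blend 3 108/780 = 13.8% → Blend 3
Loam: the organic mix 66/303 = 21.8%, Blend 3 64/251 = 25.5% → Blend 3
Blend 3 has the higher rate in all 3 groups.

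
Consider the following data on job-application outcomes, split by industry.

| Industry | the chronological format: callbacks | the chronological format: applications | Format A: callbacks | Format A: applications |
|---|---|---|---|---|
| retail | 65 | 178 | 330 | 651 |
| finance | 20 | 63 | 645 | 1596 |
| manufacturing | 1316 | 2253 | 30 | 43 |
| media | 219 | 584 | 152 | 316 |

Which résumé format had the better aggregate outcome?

the chronological format

Retail: the chronological format 65/178 = 36.5%, Format A 330/651 = 50.7% → Format A
Finance: the chronological format 20/63 = 31.7%, Format A 645/1596 = 40.4% → Format A
Manufacturing: the chronological format 1316/2253 = 58.4%, Format A 30/43 = 69.8% → Format A
Media: the chronological format 219/584 = 37.5%, Format A 152/316 = 48.1% → Format A
Overall: the chronological format 1620/3078 = 52.6%, Format A 1157/2606 = 44.4% → the chronological format
(Format A wins every industry group but the chronological format wins overall — Format A's applications skew toward the low-rate finance group.)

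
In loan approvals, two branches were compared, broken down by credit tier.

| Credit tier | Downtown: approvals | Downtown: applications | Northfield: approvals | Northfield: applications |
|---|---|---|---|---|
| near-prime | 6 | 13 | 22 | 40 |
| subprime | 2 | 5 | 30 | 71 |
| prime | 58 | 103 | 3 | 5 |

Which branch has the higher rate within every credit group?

Near-prime: Downtown 6/13 = 46.2%, Northfield 22/40 = 55.0% → Northfield
Subprime: Downtown 2/5 = 40.0%, Northfield 30/71 = 42.3% → Northfield
Prime: Downtown 58/103 = 56.3%, Northfield 3/5 = 60.0% → Northfield
Northfield has the higher rate in all 3 groups.

Northfield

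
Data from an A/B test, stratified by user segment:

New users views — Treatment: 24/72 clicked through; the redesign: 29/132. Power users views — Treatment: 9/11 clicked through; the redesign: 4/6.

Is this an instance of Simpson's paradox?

New users: Treatment 24/72 = 33.3%, the redesign 29/132 = 22.0% → Treatment
Power users: Treatment 9/11 = 81.8%, the redesign 4/6 = 66.7% → Treatment
Overall: Treatment 33/83 = 39.8%, the redesign 33/138 = 23.9% → Treatment
Treatment wins overall and in every user group — no reversal.

No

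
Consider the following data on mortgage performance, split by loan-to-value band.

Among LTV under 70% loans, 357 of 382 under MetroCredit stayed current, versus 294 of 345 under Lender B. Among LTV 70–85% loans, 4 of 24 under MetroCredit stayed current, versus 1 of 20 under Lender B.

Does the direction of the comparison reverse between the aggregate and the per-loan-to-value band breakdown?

No

LTV under 70%: MetroCredit 357/382 = 93.5%, Lender B 294/345 = 85.2% → MetroCredit
LTV 70–85%: MetroCredit 4/24 = 16.7%, Lender B 1/20 = 5.0% → MetroCredit
Overall: MetroCredit 361/406 = 88.9%, Lender B 295/365 = 80.8% → MetroCredit
MetroCredit wins overall and in every loan-to-value group — no reversal.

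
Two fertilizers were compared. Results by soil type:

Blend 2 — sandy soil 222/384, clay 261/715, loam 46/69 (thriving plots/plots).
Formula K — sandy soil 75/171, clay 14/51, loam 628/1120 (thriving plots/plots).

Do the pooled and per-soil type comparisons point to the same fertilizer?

Sandy soil: Blend 2 222/384 = 57.8%, Formula K 75/171 = 43.9% → Blend 2
Clay: Blend 2 261/715 = 36.5%, Formula K 14/51 = 27.5% → Blend 2
Loam: Blend 2 46/69 = 66.7%, Formula K 628/1120 = 56.1% → Blend 2
Overall: Blend 2 529/1168 = 45.3%, Formula K 717/1342 = 53.4% → Formula K
Blend 2 wins each soil group but Formula K wins overall — the comparison reverses. Blend 2's plots skew toward clay, which has a lower base rate.

No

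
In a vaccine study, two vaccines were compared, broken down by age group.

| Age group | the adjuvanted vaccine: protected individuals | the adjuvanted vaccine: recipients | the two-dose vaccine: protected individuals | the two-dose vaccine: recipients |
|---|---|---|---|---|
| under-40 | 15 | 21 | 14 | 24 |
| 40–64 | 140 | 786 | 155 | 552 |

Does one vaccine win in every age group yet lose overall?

Under-40: the adjuvanted vaccine 15/21 = 71.4%, the two-dose vaccine 14/24 = 58.3% → the adjuvanted vaccine
40–64: the adjuvanted vaccine 140/786 = 17.8%, the two-dose vaccine 155/552 = 28.1% → the two-dose vaccine
Overall: the adjuvanted vaccine 155/807 = 19.2%, the two-dose vaccine 169/576 = 29.3% → the two-dose vaccine
Neither sweeps: the adjuvanted vaccine wins 1 of 2 groups, the two-dose vaccine wins 1. The two-dose vaccine wins overall but not every group — no Simpson reversal.

No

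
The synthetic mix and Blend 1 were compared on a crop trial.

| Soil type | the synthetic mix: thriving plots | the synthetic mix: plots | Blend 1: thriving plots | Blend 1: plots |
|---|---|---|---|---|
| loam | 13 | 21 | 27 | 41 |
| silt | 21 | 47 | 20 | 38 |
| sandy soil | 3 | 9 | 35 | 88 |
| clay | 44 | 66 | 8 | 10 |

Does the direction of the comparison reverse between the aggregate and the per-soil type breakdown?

Loam: the synthetic mix 13/21 = 61.9%, Blend 1 27/41 = 65.9% → Blend 1
Silt: the synthetic mix 21/47 = 44.7%, Blend 1 20/38 = 52.6% → Blend 1
Sandy soil: the synthetic mix 3/9 = 33.3%, Blend 1 35/88 = 39.8% → Blend 1
Clay: the synthetic mix 44/66 = 66.7%, Blend 1 8/10 = 80.0% → Blend 1
Overall: the synthetic mix 81/143 = 56.6%, Blend 1 90/177 = 50.8% → the synthetic mix
Blend 1 wins each soil group but the synthetic mix wins overall — the comparison reverses. Blend 1's plots skew toward sandy soil, which has a lower base rate.

Yes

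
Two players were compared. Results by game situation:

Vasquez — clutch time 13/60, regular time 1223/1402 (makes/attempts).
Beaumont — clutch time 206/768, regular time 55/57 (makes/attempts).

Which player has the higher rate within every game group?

Beaumont

Clutch time: Vasquez 13/60 = 21.7%, Beaumont 206/768 = 26.8% → Beaumont
Regular time: Vasquez 1223/1402 = 87.2%, Beaumont 55/57 = 96.5% → Beaumont
Beaumont has the higher rate in both groups.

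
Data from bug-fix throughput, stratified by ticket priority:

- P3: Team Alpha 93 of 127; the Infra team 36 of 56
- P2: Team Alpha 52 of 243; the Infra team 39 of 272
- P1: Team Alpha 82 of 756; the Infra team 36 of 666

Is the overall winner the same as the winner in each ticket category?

P3: Team Alpha 93/127 = 73.2%, the Infra team 36/56 = 64.3% → Team Alpha
P2: Team Alpha 52/243 = 21.4%, the Infra team 39/272 = 14.3% → Team Alpha
P1: Team Alpha 82/756 = 10.8%, the Infra team 36/666 = 5.4% → Team Alpha
Overall: Team Alpha 227/1126 = 20.2%, the Infra team 111/994 = 11.2% → Team Alpha
Team Alpha wins overall and in every ticket group — no reversal.

Yes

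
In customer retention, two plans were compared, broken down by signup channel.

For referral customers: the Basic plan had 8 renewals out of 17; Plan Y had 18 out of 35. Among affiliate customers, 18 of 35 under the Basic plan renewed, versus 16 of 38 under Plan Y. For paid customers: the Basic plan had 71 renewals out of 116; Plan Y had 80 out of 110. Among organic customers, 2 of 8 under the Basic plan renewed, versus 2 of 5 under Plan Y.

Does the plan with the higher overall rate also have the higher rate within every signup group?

Referral: the Basic plan 8/17 = 47.1%, Plan Y 18/35 = 51.4% → Plan Y
Affiliate: the Basic plan 18/35 = 51.4%, Plan Y 16/38 = 42.1% → the Basic plan
Paid: the Basic plan 71/116 = 61.2%, Plan Y 80/110 = 72.7% → Plan Y
Organic: the Basic plan 2/8 = 25.0%, Plan Y 2/5 = 40.0% → Plan Y
Overall: the Basic plan 99/176 = 56.2%, Plan Y 116/188 = 61.7% → Plan Y
Neither sweeps: the Basic plan wins 1 of 4 groups, Plan Y wins 3. Plan Y wins overall but not every group — no Simpson reversal.

No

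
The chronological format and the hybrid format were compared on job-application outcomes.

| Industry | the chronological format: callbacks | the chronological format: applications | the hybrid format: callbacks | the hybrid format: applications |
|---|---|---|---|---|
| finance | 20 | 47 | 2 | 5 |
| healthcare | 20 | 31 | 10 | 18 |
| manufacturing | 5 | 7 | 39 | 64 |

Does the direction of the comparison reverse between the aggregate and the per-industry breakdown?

Yes

Finance: the chronological format 20/47 = 42.6%, the hybrid format 2/5 = 40.0% → the chronological format
Healthcare: the chronological format 20/31 = 64.5%, the hybrid format 10/18 = 55.6% → the chronological format
Manufacturing: the chronological format 5/7 = 71.4%, the hybrid format 39/64 = 60.9% → the chronological format
Overall: the chronological format 45/85 = 52.9%, the hybrid format 51/87 = 58.6% → the hybrid format
The chronological format wins each industry group but the hybrid format wins overall — the comparison reverses. The chronological format's applications skew toward finance, which has a lower base rate.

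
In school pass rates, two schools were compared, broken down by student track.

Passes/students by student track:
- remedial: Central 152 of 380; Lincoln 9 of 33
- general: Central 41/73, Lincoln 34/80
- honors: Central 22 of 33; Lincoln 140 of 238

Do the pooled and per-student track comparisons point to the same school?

No

Remedial: Central 152/380 = 40.0%, Lincoln 9/33 = 27.3% → Central
General: Central 41/73 = 56.2%, Lincoln 34/80 = 42.5% → Central
Honors: Central 22/33 = 66.7%, Lincoln 140/238 = 58.8% → Central
Overall: Central 215/486 = 44.2%, Lincoln 183/351 = 52.1% → Lincoln
Central wins each student group but Lincoln wins overall — the comparison reverses. Central's students skew toward remedial, which has a lower base rate.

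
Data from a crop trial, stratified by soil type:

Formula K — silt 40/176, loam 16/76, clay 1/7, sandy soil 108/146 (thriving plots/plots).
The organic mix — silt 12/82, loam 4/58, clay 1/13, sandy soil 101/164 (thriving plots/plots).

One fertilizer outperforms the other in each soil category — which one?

Formula K

Silt: Formula K 40/176 = 22.7%, the organic mix 12/82 = 14.6% → Formula K
Loam: Formula K 16/76 = 21.1%, the organic mix 4/58 = 6.9% → Formula K
Clay: Formula K 1/7 = 14.3%, the organic mix 1/13 = 7.7% → Formula K
Sandy soil: Formula K 108/146 = 74.0%, the organic mix 101/164 = 61.6% → Formula K
Formula K has the higher rate in all 4 groups.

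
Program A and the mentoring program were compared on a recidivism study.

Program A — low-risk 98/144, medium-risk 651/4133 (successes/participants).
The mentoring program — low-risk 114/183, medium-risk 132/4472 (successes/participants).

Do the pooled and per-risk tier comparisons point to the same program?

Yes

Low-risk: Program A 98/144 = 68.1%, the mentoring program 114/183 = 62.3% → Program A
Medium-risk: Program A 651/4133 = 15.8%, the mentoring program 132/4472 = 3.0% → Program A
Overall: Program A 749/4277 = 17.5%, the mentoring program 246/4655 = 5.3% → Program A
Program A wins overall and in every risk group — no reversal.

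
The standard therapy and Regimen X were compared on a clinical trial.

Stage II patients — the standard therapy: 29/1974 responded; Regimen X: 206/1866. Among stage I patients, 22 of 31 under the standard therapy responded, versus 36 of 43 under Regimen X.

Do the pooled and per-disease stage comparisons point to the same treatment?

Stage II: the standard therapy 29/1974 = 1.5%, Regimen X 206/1866 = 11.0% → Regimen X
Stage I: the standard therapy 22/31 = 71.0%, Regimen X 36/43 = 83.7% → Regimen X
Overall: the standard therapy 51/2005 = 2.5%, Regimen X 242/1909 = 12.7% → Regimen X
Regimen X wins overall and in every disease group — no reversal.

Yes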